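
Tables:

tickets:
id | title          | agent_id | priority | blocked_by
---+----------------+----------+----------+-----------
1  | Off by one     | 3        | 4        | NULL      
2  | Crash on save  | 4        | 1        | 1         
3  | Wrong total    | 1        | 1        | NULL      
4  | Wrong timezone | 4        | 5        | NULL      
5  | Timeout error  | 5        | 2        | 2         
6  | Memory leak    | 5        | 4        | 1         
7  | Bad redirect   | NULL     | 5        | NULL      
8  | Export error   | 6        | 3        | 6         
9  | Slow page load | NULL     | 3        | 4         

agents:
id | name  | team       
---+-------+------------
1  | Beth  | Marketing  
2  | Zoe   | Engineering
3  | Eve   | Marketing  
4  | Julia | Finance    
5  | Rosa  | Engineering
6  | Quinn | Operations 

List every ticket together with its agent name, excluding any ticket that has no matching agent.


INNER JOIN keeps only tickets rows whose agent_id matches an id in agents. Walk through each ticket:
  - ticket 1 (Off by one): agent_id=3 -> matches Eve
  - ticket 2 (Crash on save): agent_id=4 -> matches Julia
  - ticket 3 (Wrong total): agent_id=1 -> matches Beth
  - ticket 4 (Wrong timezone): agent_id=4 -> matches Julia
  - ticket 5 (Timeout error): agent_id=5 -> matches Rosa
  - ticket 6 (Memory leak): agent_id=5 -> matches Rosa
  - ticket 7 (Bad redirect): agent_id=NULL, no match -> dropped
  - ticket 8 (Export error): agent_id=6 -> matches Quinn
  - ticket 9 (Slow page load): agent_id=NULL, no match -> dropped
So 2 of 9 rows are dropped.

SQL:
SELECT a.title, b.name AS agent
FROM tickets a
INNER JOIN agents b ON a.agent_id = b.id

Result:
title          | agent
---------------+------
Off by one     | Eve  
Crash on save  | Julia
Wrong total    | Beth 
Wrong timezone | Julia
Timeout error  | Rosa 
Memory leak    | Rosa 
Export error   | Quinn


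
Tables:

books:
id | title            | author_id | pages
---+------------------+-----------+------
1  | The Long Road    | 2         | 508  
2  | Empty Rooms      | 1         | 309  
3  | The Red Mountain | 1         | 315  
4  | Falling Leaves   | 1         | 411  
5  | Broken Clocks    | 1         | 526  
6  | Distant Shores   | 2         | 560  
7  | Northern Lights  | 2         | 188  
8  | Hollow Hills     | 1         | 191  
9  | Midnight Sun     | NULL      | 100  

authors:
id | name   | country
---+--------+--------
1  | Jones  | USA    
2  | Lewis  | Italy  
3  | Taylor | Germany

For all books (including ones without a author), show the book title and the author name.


LEFT JOIN keeps every row from books (the left table); where author_id has no match in authors, the author columns become NULL. Walk through each book:
  - book 1 (The Long Road): author_id=2 -> matches Lewis
  - book 2 (Empty Rooms): author_id=1 -> matches Jones
  - book 3 (The Red Mountain): author_id=1 -> matches Jones
  - book 4 (Falling Leaves): author_id=1 -> matches Jones
  - book 5 (Broken Clocks): author_id=1 -> matches Jones
  - book 6 (Distant Shores): author_id=2 -> matches Lewis
  - book 7 (Northern Lights): author_id=2 -> matches Lewis
  - book 8 (Hollow Hills): author_id=1 -> matches Jones
  - book 9 (Midnight Sun): author_id=NULL, no match -> kept with NULL
All 9 rows appear; 1 has NULL author.

SQL:
SELECT a.title, b.name AS author
FROM books a
LEFT JOIN authors b ON a.author_id = b.id

Result:
title            | author
-----------------+-------
The Long Road    | Lewis 
Empty Rooms      | Jones 
The Red Mountain | Jones 
Falling Leaves   | Jones 
Broken Clocks    | Jones 
Distant Shores   | Lewis 
Northern Lights  | Lewis 
Hollow Hills     | Jones 
Midnight Sun     | NULL  


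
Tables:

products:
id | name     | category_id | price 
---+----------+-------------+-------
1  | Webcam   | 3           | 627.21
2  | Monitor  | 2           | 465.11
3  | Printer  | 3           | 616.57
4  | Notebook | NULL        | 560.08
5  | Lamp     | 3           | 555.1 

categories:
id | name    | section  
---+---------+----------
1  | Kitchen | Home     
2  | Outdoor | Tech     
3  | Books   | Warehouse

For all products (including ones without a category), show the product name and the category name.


LEFT JOIN keeps every row from products (the left table); where category_id has no match in categories, the category columns become NULL. Walk through each product:
  - product 1 (Webcam): category_id=3 -> matches Books
  - product 2 (Monitor): category_id=2 -> matches Outdoor
  - product 3 (Printer): category_id=3 -> matches Books
  - product 4 (Notebook): category_id=NULL, no match -> kept with NULL
  - product 5 (Lamp): category_id=3 -> matches Books
All 5 rows appear; 1 has NULL category.

SQL:
SELECT a.name, b.name AS category
FROM products a
LEFT JOIN categories b ON a.category_id = b.id

Result:
name     | category
---------+---------
Webcam   | Books   
Monitor  | Outdoor 
Printer  | Books   
Notebook | NULL    
Lamp     | Books   


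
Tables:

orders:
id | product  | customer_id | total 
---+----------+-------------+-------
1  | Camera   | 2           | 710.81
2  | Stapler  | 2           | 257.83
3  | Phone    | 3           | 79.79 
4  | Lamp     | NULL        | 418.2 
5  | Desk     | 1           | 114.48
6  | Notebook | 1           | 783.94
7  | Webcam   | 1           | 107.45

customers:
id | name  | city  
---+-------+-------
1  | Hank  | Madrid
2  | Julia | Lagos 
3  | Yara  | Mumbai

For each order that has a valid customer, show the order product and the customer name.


INNER JOIN keeps only orders rows whose customer_id matches an id in customers. Walk through each order:
  - order 1 (Camera): customer_id=2 -> matches Julia
  - order 2 (Stapler): customer_id=2 -> matches Julia
  - order 3 (Phone): customer_id=3 -> matches Yara
  - order 4 (Lamp): customer_id=NULL, no match -> dropped
  - order 5 (Desk): customer_id=1 -> matches Hank
  - order 6 (Notebook): customer_id=1 -> matches Hank
  - order 7 (Webcam): customer_id=1 -> matches Hank
So 1 of 7 rows is dropped.

SQL:
SELECT a.product, b.name AS customer
FROM orders a
INNER JOIN customers b ON a.customer_id = b.id

Result:
product  | customer
---------+---------
Camera   | Julia   
Stapler  | Julia   
Phone    | Yara    
Desk     | Hank    
Notebook | Hank    
Webcam   | Hank    


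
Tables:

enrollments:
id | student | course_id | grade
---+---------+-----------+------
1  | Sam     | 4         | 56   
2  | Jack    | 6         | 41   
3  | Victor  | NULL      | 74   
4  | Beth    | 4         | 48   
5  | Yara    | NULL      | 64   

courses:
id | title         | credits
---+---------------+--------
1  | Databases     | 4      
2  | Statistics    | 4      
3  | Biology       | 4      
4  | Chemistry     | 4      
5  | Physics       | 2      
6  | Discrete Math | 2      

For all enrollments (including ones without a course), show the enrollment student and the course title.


LEFT JOIN keeps every row from enrollments (the left table); where course_id has no match in courses, the course columns become NULL. Walk through each enrollment:
  - enrollment 1 (Sam): course_id=4 -> matches Chemistry
  - enrollment 2 (Jack): course_id=6 -> matches Discrete Math
  - enrollment 3 (Victor): course_id=NULL, no match -> kept with NULL
  - enrollment 4 (Beth): course_id=4 -> matches Chemistry
  - enrollment 5 (Yara): course_id=NULL, no match -> kept with NULL
All 5 rows appear; 2 have NULL course.

SQL:
SELECT a.student, b.title AS course
FROM enrollments a
LEFT JOIN courses b ON a.course_id = b.id

Result:
student | course       
--------+--------------
Sam     | Chemistry    
Jack    | Discrete Math
Victor  | NULL         
Beth    | Chemistry    
Yara    | NULL         


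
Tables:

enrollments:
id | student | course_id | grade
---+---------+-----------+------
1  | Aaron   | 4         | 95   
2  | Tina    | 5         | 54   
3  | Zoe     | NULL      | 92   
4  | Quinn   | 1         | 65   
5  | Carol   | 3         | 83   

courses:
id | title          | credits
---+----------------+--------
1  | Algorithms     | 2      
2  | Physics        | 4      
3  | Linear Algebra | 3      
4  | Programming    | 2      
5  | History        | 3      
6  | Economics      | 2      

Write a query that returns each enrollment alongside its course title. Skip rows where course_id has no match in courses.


INNER JOIN keeps only enrollments rows whose course_id matches an id in courses. Walk through each enrollment:
  - enrollment 1 (Aaron): course_id=4 -> matches Programming
  - enrollment 2 (Tina): course_id=5 -> matches History
  - enrollment 3 (Zoe): course_id=NULL, no match -> dropped
  - enrollment 4 (Quinn): course_id=1 -> matches Algorithms
  - enrollment 5 (Carol): course_id=3 -> matches Linear Algebra
So 1 of 5 rows is dropped.

SQL:
SELECT a.student, b.title AS course
FROM enrollments a
INNER JOIN courses b ON a.course_id = b.id

Result:
student | course        
--------+---------------
Aaron   | Programming   
Tina    | History       
Quinn   | Algorithms    
Carol   | Linear Algebra


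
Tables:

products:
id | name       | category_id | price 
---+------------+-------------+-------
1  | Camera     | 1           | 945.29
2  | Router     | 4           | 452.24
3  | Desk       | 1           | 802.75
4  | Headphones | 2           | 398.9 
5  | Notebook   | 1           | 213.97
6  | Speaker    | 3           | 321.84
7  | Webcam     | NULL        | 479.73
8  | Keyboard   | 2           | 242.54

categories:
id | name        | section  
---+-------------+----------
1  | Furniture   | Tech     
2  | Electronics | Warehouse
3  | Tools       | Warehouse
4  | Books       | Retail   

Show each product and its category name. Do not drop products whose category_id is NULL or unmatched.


LEFT JOIN keeps every row from products (the left table); where category_id has no match in categories, the category columns become NULL. Walk through each product:
  - product 1 (Camera): category_id=1 -> matches Furniture
  - product 2 (Router): category_id=4 -> matches Books
  - product 3 (Desk): category_id=1 -> matches Furniture
  - product 4 (Headphones): category_id=2 -> matches Electronics
  - product 5 (Notebook): category_id=1 -> matches Furniture
  - product 6 (Speaker): category_id=3 -> matches Tools
  - product 7 (Webcam): category_id=NULL, no match -> kept with NULL
  - product 8 (Keyboard): category_id=2 -> matches Electronics
All 8 rows appear; 1 has NULL category.

SQL:
SELECT a.name, b.name AS category
FROM products a
LEFT JOIN categories b ON a.category_id = b.id

Result:
name       | category   
-----------+------------
Camera     | Furniture  
Router     | Books      
Desk       | Furniture  
Headphones | Electronics
Notebook   | Furniture  
Speaker    | Tools      
Webcam     | NULL       
Keyboard   | Electronics


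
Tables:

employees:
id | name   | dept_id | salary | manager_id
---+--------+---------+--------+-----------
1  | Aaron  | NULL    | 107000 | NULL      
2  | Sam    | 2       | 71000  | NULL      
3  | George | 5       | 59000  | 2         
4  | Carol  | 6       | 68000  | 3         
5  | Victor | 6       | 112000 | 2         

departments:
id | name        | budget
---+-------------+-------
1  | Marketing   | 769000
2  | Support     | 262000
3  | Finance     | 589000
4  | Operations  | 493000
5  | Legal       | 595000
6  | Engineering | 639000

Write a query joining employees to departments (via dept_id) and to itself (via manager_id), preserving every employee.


Two LEFT JOINs from the same base table employees: one to departments via dept_id, one to employees itself via manager_id. Both are LEFT so every employee is preserved.
Match against departments:
  - employee 1 (Aaron): dept_id=NULL, no match -> kept with NULL
  - employee 2 (Sam): dept_id=2 -> matches Support
  - employee 3 (George): dept_id=5 -> matches Legal
  - employee 4 (Carol): dept_id=6 -> matches Engineering
  - employee 5 (Victor): dept_id=6 -> matches Engineering
Match against employees (self):
  - employee 1 (Aaron): manager_id=NULL -> NULL
  - employee 2 (Sam): manager_id=NULL -> NULL
  - employee 3 (George): manager_id=2 -> Sam
  - employee 4 (Carol): manager_id=3 -> George
  - employee 5 (Victor): manager_id=2 -> Sam

SQL:
SELECT a.name, b.name AS department, c.name AS manager
FROM employees a
LEFT JOIN departments b ON a.dept_id = b.id
LEFT JOIN employees c ON a.manager_id = c.id

Result:
name   | department  | manager
-------+-------------+--------
Aaron  | NULL        | NULL   
Sam    | Support     | NULL   
George | Legal       | Sam    
Carol  | Engineering | George 
Victor | Engineering | Sam    


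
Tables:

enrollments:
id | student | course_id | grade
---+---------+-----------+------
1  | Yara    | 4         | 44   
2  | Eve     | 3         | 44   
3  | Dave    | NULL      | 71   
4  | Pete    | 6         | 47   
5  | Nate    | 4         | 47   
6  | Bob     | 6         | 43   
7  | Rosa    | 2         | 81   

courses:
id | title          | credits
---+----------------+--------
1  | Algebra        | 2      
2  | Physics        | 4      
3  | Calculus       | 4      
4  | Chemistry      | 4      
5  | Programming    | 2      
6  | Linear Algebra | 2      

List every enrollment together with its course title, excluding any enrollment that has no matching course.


INNER JOIN keeps only enrollments rows whose course_id matches an id in courses. Walk through each enrollment:
  - enrollment 1 (Yara): course_id=4 -> matches Chemistry
  - enrollment 2 (Eve): course_id=3 -> matches Calculus
  - enrollment 3 (Dave): course_id=NULL, no match -> dropped
  - enrollment 4 (Pete): course_id=6 -> matches Linear Algebra
  - enrollment 5 (Nate): course_id=4 -> matches Chemistry
  - enrollment 6 (Bob): course_id=6 -> matches Linear Algebra
  - enrollment 7 (Rosa): course_id=2 -> matches Physics
So 1 of 7 rows is dropped.

SQL:
SELECT a.student, b.title AS course
FROM enrollments a
INNER JOIN courses b ON a.course_id = b.id

Result:
student | course        
--------+---------------
Yara    | Chemistry     
Eve     | Calculus      
Pete    | Linear Algebra
Nate    | Chemistry     
Bob     | Linear Algebra
Rosa    | Physics       


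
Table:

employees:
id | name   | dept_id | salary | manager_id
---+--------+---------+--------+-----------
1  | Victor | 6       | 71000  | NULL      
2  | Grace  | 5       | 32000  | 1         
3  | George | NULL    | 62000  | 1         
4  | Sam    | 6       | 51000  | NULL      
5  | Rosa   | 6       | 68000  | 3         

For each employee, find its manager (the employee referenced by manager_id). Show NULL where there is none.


This is a self-join: employees is joined to a second copy of itself, matching each row's manager_id to another row's id. Use LEFT JOIN so rows with manager_id=NULL are kept.
  - employee 1 (Victor): manager_id=NULL -> NULL
  - employee 2 (Grace): manager_id=1 -> Victor
  - employee 3 (George): manager_id=1 -> Victor
  - employee 4 (Sam): manager_id=NULL -> NULL
  - employee 5 (Rosa): manager_id=3 -> George

SQL:
SELECT a.name AS item, b.name AS manager
FROM employees a
LEFT JOIN employees b ON a.manager_id = b.id

Result:
item   | manager
-------+--------
Victor | NULL   
Grace  | Victor 
George | Victor 
Sam    | NULL   
Rosa   | George 


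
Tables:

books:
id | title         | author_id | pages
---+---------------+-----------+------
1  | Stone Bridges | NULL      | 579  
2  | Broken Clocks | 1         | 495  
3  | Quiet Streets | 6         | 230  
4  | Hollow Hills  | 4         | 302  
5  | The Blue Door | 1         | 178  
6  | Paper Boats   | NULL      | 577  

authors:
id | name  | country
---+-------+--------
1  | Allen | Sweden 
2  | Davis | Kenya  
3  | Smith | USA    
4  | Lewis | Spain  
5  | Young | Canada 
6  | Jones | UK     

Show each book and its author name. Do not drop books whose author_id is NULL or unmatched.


LEFT JOIN keeps every row from books (the left table); where author_id has no match in authors, the author columns become NULL. Walk through each book:
  - book 1 (Stone Bridges): author_id=NULL, no match -> kept with NULL
  - book 2 (Broken Clocks): author_id=1 -> matches Allen
  - book 3 (Quiet Streets): author_id=6 -> matches Jones
  - book 4 (Hollow Hills): author_id=4 -> matches Lewis
  - book 5 (The Blue Door): author_id=1 -> matches Allen
  - book 6 (Paper Boats): author_id=NULL, no match -> kept with NULL
All 6 rows appear; 2 have NULL author.

SQL:
SELECT a.title, b.name AS author
FROM books a
LEFT JOIN authors b ON a.author_id = b.id

Result:
title         | author
--------------+-------
Stone Bridges | NULL  
Broken Clocks | Allen 
Quiet Streets | Jones 
Hollow Hills  | Lewis 
The Blue Door | Allen 
Paper Boats   | NULL  


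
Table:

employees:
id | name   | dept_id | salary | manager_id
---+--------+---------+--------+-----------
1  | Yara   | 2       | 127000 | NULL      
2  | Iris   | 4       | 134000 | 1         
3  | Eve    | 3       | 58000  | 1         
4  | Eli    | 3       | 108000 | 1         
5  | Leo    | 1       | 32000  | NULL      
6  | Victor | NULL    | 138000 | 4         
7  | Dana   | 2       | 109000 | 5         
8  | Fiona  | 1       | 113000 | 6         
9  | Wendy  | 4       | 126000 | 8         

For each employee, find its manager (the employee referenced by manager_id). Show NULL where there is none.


This is a self-join: employees is joined to a second copy of itself, matching each row's manager_id to another row's id. Use LEFT JOIN so rows with manager_id=NULL are kept.
  - employee 1 (Yara): manager_id=NULL -> NULL
  - employee 2 (Iris): manager_id=1 -> Yara
  - employee 3 (Eve): manager_id=1 -> Yara
  - employee 4 (Eli): manager_id=1 -> Yara
  - employee 5 (Leo): manager_id=NULL -> NULL
  - employee 6 (Victor): manager_id=4 -> Eli
  - employee 7 (Dana): manager_id=5 -> Leo
  - employee 8 (Fiona): manager_id=6 -> Victor
  - employee 9 (Wendy): manager_id=8 -> Fiona

SQL:
SELECT a.name AS item, b.name AS manager
FROM employees a
LEFT JOIN employees b ON a.manager_id = b.id

Result:
item   | manager
-------+--------
Yara   | NULL   
Iris   | Yara   
Eve    | Yara   
Eli    | Yara   
Leo    | NULL   
Victor | Eli    
Dana   | Leo    
Fiona  | Victor 
Wendy  | Fiona  


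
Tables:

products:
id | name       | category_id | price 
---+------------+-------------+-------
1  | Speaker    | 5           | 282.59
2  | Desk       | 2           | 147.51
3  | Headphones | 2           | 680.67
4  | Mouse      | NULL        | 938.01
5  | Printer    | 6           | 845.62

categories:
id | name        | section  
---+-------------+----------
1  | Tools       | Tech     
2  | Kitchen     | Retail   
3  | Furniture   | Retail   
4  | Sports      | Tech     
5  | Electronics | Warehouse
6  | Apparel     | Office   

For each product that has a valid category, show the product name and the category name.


INNER JOIN keeps only products rows whose category_id matches an id in categories. Walk through each product:
  - product 1 (Speaker): category_id=5 -> matches Electronics
  - product 2 (Desk): category_id=2 -> matches Kitchen
  - product 3 (Headphones): category_id=2 -> matches Kitchen
  - product 4 (Mouse): category_id=NULL, no match -> dropped
  - product 5 (Printer): category_id=6 -> matches Apparel
So 1 of 5 rows is dropped.

SQL:
SELECT a.name, b.name AS category
FROM products a
INNER JOIN categories b ON a.category_id = b.id

Result:
name       | category   
-----------+------------
Speaker    | Electronics
Desk       | Kitchen    
Headphones | Kitchen    
Printer    | Apparel    


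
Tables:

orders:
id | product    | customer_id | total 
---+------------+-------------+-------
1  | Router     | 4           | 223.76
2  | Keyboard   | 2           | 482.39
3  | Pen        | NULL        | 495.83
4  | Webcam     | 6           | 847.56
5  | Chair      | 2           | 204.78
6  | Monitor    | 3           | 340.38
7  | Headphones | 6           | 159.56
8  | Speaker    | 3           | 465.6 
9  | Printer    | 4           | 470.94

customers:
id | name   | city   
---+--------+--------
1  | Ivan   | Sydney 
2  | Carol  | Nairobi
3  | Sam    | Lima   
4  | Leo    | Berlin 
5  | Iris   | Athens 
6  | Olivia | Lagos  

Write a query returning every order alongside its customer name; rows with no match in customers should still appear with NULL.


LEFT JOIN keeps every row from orders (the left table); where customer_id has no match in customers, the customer columns become NULL. Walk through each order:
  - order 1 (Router): customer_id=4 -> matches Leo
  - order 2 (Keyboard): customer_id=2 -> matches Carol
  - order 3 (Pen): customer_id=NULL, no match -> kept with NULL
  - order 4 (Webcam): customer_id=6 -> matches Olivia
  - order 5 (Chair): customer_id=2 -> matches Carol
  - order 6 (Monitor): customer_id=3 -> matches Sam
  - order 7 (Headphones): customer_id=6 -> matches Olivia
  - order 8 (Speaker): customer_id=3 -> matches Sam
  - order 9 (Printer): customer_id=4 -> matches Leo
All 9 rows appear; 1 has NULL customer.

SQL:
SELECT a.product, b.name AS customer
FROM orders a
LEFT JOIN customers b ON a.customer_id = b.id

Result:
product    | customer
-----------+---------
Router     | Leo     
Keyboard   | Carol   
Pen        | NULL    
Webcam     | Olivia  
Chair      | Carol   
Monitor    | Sam     
Headphones | Olivia  
Speaker    | Sam     
Printer    | Leo     


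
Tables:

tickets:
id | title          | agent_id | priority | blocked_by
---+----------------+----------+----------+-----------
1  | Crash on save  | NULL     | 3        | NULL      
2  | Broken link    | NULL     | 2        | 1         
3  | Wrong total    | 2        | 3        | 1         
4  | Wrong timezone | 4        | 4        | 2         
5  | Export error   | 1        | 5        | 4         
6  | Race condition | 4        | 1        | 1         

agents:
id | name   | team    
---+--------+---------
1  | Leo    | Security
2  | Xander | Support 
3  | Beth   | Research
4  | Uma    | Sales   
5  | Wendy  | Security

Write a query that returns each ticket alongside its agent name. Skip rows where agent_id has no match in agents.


INNER JOIN keeps only tickets rows whose agent_id matches an id in agents. Walk through each ticket:
  - ticket 1 (Crash on save): agent_id=NULL, no match -> dropped
  - ticket 2 (Broken link): agent_id=NULL, no match -> dropped
  - ticket 3 (Wrong total): agent_id=2 -> matches Xander
  - ticket 4 (Wrong timezone): agent_id=4 -> matches Uma
  - ticket 5 (Export error): agent_id=1 -> matches Leo
  - ticket 6 (Race condition): agent_id=4 -> matches Uma
So 2 of 6 rows are dropped.

SQL:
SELECT a.title, b.name AS agent
FROM tickets a
INNER JOIN agents b ON a.agent_id = b.id

Result:
title          | agent 
---------------+-------
Wrong total    | Xander
Wrong timezone | Uma   
Export error   | Leo   
Race condition | Uma   


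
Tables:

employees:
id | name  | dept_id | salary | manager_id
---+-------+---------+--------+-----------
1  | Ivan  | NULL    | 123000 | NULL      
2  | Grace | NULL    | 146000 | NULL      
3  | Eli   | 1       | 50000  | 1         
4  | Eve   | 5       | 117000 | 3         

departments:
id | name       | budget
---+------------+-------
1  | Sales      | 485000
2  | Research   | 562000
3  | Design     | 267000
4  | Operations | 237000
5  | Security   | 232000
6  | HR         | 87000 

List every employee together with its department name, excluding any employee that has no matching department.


INNER JOIN keeps only employees rows whose dept_id matches an id in departments. Walk through each employee:
  - employee 1 (Ivan): dept_id=NULL, no match -> dropped
  - employee 2 (Grace): dept_id=NULL, no match -> dropped
  - employee 3 (Eli): dept_id=1 -> matches Sales
  - employee 4 (Eve): dept_id=5 -> matches Security
So 2 of 4 rows are dropped.

SQL:
SELECT a.name, b.name AS department
FROM employees a
INNER JOIN departments b ON a.dept_id = b.id

Result:
name | department
-----+-----------
Eli  | Sales     
Eve  | Security  


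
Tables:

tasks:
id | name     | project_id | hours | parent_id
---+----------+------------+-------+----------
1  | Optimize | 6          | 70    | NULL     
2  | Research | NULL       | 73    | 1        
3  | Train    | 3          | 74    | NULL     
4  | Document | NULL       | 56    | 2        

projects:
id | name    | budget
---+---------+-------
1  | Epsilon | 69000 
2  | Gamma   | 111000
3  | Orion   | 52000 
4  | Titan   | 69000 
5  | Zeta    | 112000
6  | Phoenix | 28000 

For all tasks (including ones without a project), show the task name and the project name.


LEFT JOIN keeps every row from tasks (the left table); where project_id has no match in projects, the project columns become NULL. Walk through each task:
  - task 1 (Optimize): project_id=6 -> matches Phoenix
  - task 2 (Research): project_id=NULL, no match -> kept with NULL
  - task 3 (Train): project_id=3 -> matches Orion
  - task 4 (Document): project_id=NULL, no match -> kept with NULL
All 4 rows appear; 2 have NULL project.

SQL:
SELECT a.name, b.name AS project
FROM tasks a
LEFT JOIN projects b ON a.project_id = b.id

Result:
name     | project
---------+--------
Optimize | Phoenix
Research | NULL   
Train    | Orion  
Document | NULL   


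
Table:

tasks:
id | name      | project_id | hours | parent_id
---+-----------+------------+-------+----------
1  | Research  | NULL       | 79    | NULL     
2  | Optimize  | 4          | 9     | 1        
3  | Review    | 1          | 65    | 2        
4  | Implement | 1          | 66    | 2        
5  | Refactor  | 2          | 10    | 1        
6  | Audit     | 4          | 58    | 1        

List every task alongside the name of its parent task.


This is a self-join: tasks is joined to a second copy of itself, matching each row's parent_id to another row's id. Use LEFT JOIN so rows with parent_id=NULL are kept.
  - task 1 (Research): parent_id=NULL -> NULL
  - task 2 (Optimize): parent_id=1 -> Research
  - task 3 (Review): parent_id=2 -> Optimize
  - task 4 (Implement): parent_id=2 -> Optimize
  - task 5 (Refactor): parent_id=1 -> Research
  - task 6 (Audit): parent_id=1 -> Research

SQL:
SELECT a.name AS item, b.name AS parent
FROM tasks a
LEFT JOIN tasks b ON a.parent_id = b.id

Result:
item      | parent  
----------+---------
Research  | NULL    
Optimize  | Research
Review    | Optimize
Implement | Optimize
Refactor  | Research
Audit     | Research


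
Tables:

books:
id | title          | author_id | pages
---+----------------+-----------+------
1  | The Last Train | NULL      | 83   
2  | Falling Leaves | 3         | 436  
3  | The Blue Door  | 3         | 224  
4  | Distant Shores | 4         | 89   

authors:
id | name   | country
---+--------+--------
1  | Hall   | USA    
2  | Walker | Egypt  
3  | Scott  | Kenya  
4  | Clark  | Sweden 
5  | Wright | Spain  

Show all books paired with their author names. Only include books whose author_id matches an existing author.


INNER JOIN keeps only books rows whose author_id matches an id in authors. Walk through each book:
  - book 1 (The Last Train): author_id=NULL, no match -> dropped
  - book 2 (Falling Leaves): author_id=3 -> matches Scott
  - book 3 (The Blue Door): author_id=3 -> matches Scott
  - book 4 (Distant Shores): author_id=4 -> matches Clark
So 1 of 4 rows is dropped.

SQL:
SELECT a.title, b.name AS author
FROM books a
INNER JOIN authors b ON a.author_id = b.id

Result:
title          | author
---------------+-------
Falling Leaves | Scott 
The Blue Door  | Scott 
Distant Shores | Clark 


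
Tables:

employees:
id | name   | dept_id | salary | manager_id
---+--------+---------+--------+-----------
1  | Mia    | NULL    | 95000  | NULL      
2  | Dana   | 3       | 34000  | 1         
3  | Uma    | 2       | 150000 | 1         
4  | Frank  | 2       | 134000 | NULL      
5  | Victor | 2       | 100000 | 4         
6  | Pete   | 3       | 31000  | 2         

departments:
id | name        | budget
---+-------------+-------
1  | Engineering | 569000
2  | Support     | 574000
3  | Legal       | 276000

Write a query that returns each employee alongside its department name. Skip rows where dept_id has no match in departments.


INNER JOIN keeps only employees rows whose dept_id matches an id in departments. Walk through each employee:
  - employee 1 (Mia): dept_id=NULL, no match -> dropped
  - employee 2 (Dana): dept_id=3 -> matches Legal
  - employee 3 (Uma): dept_id=2 -> matches Support
  - employee 4 (Frank): dept_id=2 -> matches Support
  - employee 5 (Victor): dept_id=2 -> matches Support
  - employee 6 (Pete): dept_id=3 -> matches Legal
So 1 of 6 rows is dropped.

SQL:
SELECT a.name, b.name AS department
FROM employees a
INNER JOIN departments b ON a.dept_id = b.id

Result:
name   | department
-------+-----------
Dana   | Legal     
Uma    | Support   
Frank  | Support   
Victor | Support   
Pete   | Legal     


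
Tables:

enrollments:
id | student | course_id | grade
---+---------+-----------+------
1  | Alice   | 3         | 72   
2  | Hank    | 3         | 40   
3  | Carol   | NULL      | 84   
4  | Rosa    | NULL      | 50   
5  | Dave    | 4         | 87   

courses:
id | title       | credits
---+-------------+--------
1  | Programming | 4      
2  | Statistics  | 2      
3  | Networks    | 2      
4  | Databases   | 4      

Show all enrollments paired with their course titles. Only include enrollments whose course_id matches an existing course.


INNER JOIN keeps only enrollments rows whose course_id matches an id in courses. Walk through each enrollment:
  - enrollment 1 (Alice): course_id=3 -> matches Networks
  - enrollment 2 (Hank): course_id=3 -> matches Networks
  - enrollment 3 (Carol): course_id=NULL, no match -> dropped
  - enrollment 4 (Rosa): course_id=NULL, no match -> dropped
  - enrollment 5 (Dave): course_id=4 -> matches Databases
So 2 of 5 rows are dropped.

SQL:
SELECT a.student, b.title AS course
FROM enrollments a
INNER JOIN courses b ON a.course_id = b.id

Result:
student | course   
--------+----------
Alice   | Networks 
Hank    | Networks 
Dave    | Databases


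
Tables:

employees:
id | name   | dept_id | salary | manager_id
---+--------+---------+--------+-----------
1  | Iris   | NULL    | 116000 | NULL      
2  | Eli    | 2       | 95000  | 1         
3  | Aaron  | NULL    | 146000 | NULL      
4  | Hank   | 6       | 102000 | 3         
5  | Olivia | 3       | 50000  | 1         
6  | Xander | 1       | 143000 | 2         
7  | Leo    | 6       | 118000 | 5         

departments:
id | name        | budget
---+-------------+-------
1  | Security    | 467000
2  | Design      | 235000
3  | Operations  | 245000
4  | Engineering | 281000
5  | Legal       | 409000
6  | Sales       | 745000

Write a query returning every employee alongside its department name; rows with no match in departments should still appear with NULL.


LEFT JOIN keeps every row from employees (the left table); where dept_id has no match in departments, the department columns become NULL. Walk through each employee:
  - employee 1 (Iris): dept_id=NULL, no match -> kept with NULL
  - employee 2 (Eli): dept_id=2 -> matches Design
  - employee 3 (Aaron): dept_id=NULL, no match -> kept with NULL
  - employee 4 (Hank): dept_id=6 -> matches Sales
  - employee 5 (Olivia): dept_id=3 -> matches Operations
  - employee 6 (Xander): dept_id=1 -> matches Security
  - employee 7 (Leo): dept_id=6 -> matches Sales
All 7 rows appear; 2 have NULL department.

SQL:
SELECT a.name, b.name AS department
FROM employees a
LEFT JOIN departments b ON a.dept_id = b.id

Result:
name   | department
-------+-----------
Iris   | NULL      
Eli    | Design    
Aaron  | NULL      
Hank   | Sales     
Olivia | Operations
Xander | Security  
Leo    | Sales     


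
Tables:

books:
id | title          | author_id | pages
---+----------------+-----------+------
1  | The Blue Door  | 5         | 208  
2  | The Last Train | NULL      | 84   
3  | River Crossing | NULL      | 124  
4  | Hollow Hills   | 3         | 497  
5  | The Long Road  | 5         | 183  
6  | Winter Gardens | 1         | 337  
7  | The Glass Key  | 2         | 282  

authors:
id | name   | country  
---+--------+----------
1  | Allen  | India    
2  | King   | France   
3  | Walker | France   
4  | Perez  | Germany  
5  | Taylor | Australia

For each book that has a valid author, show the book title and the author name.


INNER JOIN keeps only books rows whose author_id matches an id in authors. Walk through each book:
  - book 1 (The Blue Door): author_id=5 -> matches Taylor
  - book 2 (The Last Train): author_id=NULL, no match -> dropped
  - book 3 (River Crossing): author_id=NULL, no match -> dropped
  - book 4 (Hollow Hills): author_id=3 -> matches Walker
  - book 5 (The Long Road): author_id=5 -> matches Taylor
  - book 6 (Winter Gardens): author_id=1 -> matches Allen
  - book 7 (The Glass Key): author_id=2 -> matches King
So 2 of 7 rows are dropped.

SQL:
SELECT a.title, b.name AS author
FROM books a
INNER JOIN authors b ON a.author_id = b.id

Result:
title          | author
---------------+-------
The Blue Door  | Taylor
Hollow Hills   | Walker
The Long Road  | Taylor
Winter Gardens | Allen 
The Glass Key  | King  


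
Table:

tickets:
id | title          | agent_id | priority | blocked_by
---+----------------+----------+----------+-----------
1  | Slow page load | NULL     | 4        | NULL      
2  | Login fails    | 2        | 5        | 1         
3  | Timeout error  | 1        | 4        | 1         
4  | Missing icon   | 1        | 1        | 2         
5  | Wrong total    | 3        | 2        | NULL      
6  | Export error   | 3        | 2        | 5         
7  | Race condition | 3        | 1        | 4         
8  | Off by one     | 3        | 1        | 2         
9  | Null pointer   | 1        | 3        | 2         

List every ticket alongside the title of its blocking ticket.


This is a self-join: tickets is joined to a second copy of itself, matching each row's blocked_by to another row's id. Use LEFT JOIN so rows with blocked_by=NULL are kept.
  - ticket 1 (Slow page load): blocked_by=NULL -> NULL
  - ticket 2 (Login fails): blocked_by=1 -> Slow page load
  - ticket 3 (Timeout error): blocked_by=1 -> Slow page load
  - ticket 4 (Missing icon): blocked_by=2 -> Login fails
  - ticket 5 (Wrong total): blocked_by=NULL -> NULL
  - ticket 6 (Export error): blocked_by=5 -> Wrong total
  - ticket 7 (Race condition): blocked_by=4 -> Missing icon
  - ticket 8 (Off by one): blocked_by=2 -> Login fails
  - ticket 9 (Null pointer): blocked_by=2 -> Login fails

SQL:
SELECT a.title AS item, b.title AS blocked_by
FROM tickets a
LEFT JOIN tickets b ON a.blocked_by = b.id

Result:
item           | blocked_by    
---------------+---------------
Slow page load | NULL          
Login fails    | Slow page load
Timeout error  | Slow page load
Missing icon   | Login fails   
Wrong total    | NULL          
Export error   | Wrong total   
Race condition | Missing icon  
Off by one     | Login fails   
Null pointer   | Login fails   


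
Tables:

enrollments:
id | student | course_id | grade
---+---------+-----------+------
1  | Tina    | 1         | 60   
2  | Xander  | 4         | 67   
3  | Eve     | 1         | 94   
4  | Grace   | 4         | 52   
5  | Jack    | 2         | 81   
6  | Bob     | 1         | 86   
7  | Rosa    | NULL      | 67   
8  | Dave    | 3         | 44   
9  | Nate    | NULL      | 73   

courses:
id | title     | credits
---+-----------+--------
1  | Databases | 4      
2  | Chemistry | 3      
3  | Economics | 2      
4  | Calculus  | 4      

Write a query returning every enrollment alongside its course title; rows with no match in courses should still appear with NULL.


LEFT JOIN keeps every row from enrollments (the left table); where course_id has no match in courses, the course columns become NULL. Walk through each enrollment:
  - enrollment 1 (Tina): course_id=1 -> matches Databases
  - enrollment 2 (Xander): course_id=4 -> matches Calculus
  - enrollment 3 (Eve): course_id=1 -> matches Databases
  - enrollment 4 (Grace): course_id=4 -> matches Calculus
  - enrollment 5 (Jack): course_id=2 -> matches Chemistry
  - enrollment 6 (Bob): course_id=1 -> matches Databases
  - enrollment 7 (Rosa): course_id=NULL, no match -> kept with NULL
  - enrollment 8 (Dave): course_id=3 -> matches Economics
  - enrollment 9 (Nate): course_id=NULL, no match -> kept with NULL
All 9 rows appear; 2 have NULL course.

SQL:
SELECT a.student, b.title AS course
FROM enrollments a
LEFT JOIN courses b ON a.course_id = b.id

Result:
student | course   
--------+----------
Tina    | Databases
Xander  | Calculus 
Eve     | Databases
Grace   | Calculus 
Jack    | Chemistry
Bob     | Databases
Rosa    | NULL     
Dave    | Economics
Nate    | NULL     


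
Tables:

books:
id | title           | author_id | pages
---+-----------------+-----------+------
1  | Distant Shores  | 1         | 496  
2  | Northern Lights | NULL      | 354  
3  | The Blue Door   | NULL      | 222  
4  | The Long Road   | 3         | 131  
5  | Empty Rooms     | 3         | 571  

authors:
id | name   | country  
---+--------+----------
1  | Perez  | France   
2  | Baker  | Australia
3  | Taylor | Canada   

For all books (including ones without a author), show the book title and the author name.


LEFT JOIN keeps every row from books (the left table); where author_id has no match in authors, the author columns become NULL. Walk through each book:
  - book 1 (Distant Shores): author_id=1 -> matches Perez
  - book 2 (Northern Lights): author_id=NULL, no match -> kept with NULL
  - book 3 (The Blue Door): author_id=NULL, no match -> kept with NULL
  - book 4 (The Long Road): author_id=3 -> matches Taylor
  - book 5 (Empty Rooms): author_id=3 -> matches Taylor
All 5 rows appear; 2 have NULL author.

SQL:
SELECT a.title, b.name AS author
FROM books a
LEFT JOIN authors b ON a.author_id = b.id

Result:
title           | author
----------------+-------
Distant Shores  | Perez 
Northern Lights | NULL  
The Blue Door   | NULL  
The Long Road   | Taylor
Empty Rooms     | Taylor


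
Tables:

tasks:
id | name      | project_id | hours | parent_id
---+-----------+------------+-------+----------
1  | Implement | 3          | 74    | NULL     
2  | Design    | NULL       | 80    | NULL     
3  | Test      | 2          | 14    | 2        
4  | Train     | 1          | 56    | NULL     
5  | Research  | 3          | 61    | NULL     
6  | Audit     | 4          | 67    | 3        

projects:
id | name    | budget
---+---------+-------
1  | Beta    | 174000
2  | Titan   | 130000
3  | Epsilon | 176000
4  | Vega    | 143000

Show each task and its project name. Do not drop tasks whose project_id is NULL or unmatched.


LEFT JOIN keeps every row from tasks (the left table); where project_id has no match in projects, the project columns become NULL. Walk through each task:
  - task 1 (Implement): project_id=3 -> matches Epsilon
  - task 2 (Design): project_id=NULL, no match -> kept with NULL
  - task 3 (Test): project_id=2 -> matches Titan
  - task 4 (Train): project_id=1 -> matches Beta
  - task 5 (Research): project_id=3 -> matches Epsilon
  - task 6 (Audit): project_id=4 -> matches Vega
All 6 rows appear; 1 has NULL project.

SQL:
SELECT a.name, b.name AS project
FROM tasks a
LEFT JOIN projects b ON a.project_id = b.id

Result:
name      | project
----------+--------
Implement | Epsilon
Design    | NULL   
Test      | Titan  
Train     | Beta   
Research  | Epsilon
Audit     | Vega   


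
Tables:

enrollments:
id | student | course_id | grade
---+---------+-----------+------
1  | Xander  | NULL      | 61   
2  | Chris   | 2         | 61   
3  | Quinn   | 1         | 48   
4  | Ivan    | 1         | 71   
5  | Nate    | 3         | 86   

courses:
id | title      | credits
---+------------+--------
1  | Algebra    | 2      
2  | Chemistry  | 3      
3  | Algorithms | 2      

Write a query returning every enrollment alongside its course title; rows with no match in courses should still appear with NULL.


LEFT JOIN keeps every row from enrollments (the left table); where course_id has no match in courses, the course columns become NULL. Walk through each enrollment:
  - enrollment 1 (Xander): course_id=NULL, no match -> kept with NULL
  - enrollment 2 (Chris): course_id=2 -> matches Chemistry
  - enrollment 3 (Quinn): course_id=1 -> matches Algebra
  - enrollment 4 (Ivan): course_id=1 -> matches Algebra
  - enrollment 5 (Nate): course_id=3 -> matches Algorithms
All 5 rows appear; 1 has NULL course.

SQL:
SELECT a.student, b.title AS course
FROM enrollments a
LEFT JOIN courses b ON a.course_id = b.id

Result:
student | course    
--------+-----------
Xander  | NULL      
Chris   | Chemistry 
Quinn   | Algebra   
Ivan    | Algebra   
Nate    | Algorithms
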